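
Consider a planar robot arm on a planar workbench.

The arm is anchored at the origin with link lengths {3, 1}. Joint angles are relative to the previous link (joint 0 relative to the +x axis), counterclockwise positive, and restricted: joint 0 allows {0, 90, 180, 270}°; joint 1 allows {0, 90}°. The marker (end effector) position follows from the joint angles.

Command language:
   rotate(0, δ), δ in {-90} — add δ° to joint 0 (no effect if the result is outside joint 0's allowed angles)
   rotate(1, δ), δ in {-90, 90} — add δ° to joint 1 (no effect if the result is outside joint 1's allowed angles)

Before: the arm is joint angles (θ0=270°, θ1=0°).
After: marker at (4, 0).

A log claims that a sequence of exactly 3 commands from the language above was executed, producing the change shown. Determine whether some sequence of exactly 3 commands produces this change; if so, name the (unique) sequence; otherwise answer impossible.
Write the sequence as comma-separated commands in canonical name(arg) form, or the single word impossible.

begin: joint angles (θ0=270°, θ1=0°)
t=1 rotate(0, -90) ⇒ joint angles (θ0=180°, θ1=0°)
t=2 rotate(0, -90) ⇒ joint angles (θ0=90°, θ1=0°)
t=3 rotate(0, -90) ⇒ joint angles (θ0=0°, θ1=0°)
no rival 3-sequence matches.

rotate(0, -90), rotate(0, -90), rotate(0, -90)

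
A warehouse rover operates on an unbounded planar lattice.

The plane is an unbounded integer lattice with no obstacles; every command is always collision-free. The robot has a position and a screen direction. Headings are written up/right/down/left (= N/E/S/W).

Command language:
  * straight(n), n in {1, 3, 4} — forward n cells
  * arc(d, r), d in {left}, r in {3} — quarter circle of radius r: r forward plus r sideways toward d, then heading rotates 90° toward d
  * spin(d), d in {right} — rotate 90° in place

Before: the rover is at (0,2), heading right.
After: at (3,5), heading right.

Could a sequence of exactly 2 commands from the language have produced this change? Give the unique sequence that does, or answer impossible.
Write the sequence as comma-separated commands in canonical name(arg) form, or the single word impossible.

key: order matters: swapping arc(left, 3) and spin(right) lands elsewhere
t0: at (0,2), heading right
[1] after arc(left, 3): at (3,5), heading up
[2] after spin(right): at (3,5), heading right
all 25 alternatives checked — unique.

arc(left, 3), spin(right)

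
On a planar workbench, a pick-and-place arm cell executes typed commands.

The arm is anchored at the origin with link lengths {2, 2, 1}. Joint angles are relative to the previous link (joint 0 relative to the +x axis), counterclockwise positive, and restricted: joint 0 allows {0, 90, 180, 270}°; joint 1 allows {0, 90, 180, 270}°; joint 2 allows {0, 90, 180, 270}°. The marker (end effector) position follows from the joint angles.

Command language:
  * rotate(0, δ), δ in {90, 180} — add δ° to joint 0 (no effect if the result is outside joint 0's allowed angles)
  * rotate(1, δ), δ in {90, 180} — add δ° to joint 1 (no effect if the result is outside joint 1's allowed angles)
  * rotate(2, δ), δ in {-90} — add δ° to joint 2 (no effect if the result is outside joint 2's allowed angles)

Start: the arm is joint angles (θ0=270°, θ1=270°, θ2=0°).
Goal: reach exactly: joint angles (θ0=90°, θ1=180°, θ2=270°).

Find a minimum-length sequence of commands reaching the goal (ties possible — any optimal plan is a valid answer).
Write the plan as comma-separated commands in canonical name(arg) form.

rotate(0, 180), rotate(1, 90), rotate(2, -90), rotate(1, 180)

initial: joint angles (θ0=270°, θ1=270°, θ2=0°)
t=1 rotate(0, 180) ⇒ joint angles (θ0=90°, θ1=270°, θ2=0°)
t=2 rotate(1, 90) ⇒ joint angles (θ0=90°, θ1=0°, θ2=0°)
t=3 rotate(2, -90) ⇒ joint angles (θ0=90°, θ1=0°, θ2=270°)
t=4 rotate(1, 180) ⇒ joint angles (θ0=90°, θ1=180°, θ2=270°)
no 3-step plan works, so 4 is optimal.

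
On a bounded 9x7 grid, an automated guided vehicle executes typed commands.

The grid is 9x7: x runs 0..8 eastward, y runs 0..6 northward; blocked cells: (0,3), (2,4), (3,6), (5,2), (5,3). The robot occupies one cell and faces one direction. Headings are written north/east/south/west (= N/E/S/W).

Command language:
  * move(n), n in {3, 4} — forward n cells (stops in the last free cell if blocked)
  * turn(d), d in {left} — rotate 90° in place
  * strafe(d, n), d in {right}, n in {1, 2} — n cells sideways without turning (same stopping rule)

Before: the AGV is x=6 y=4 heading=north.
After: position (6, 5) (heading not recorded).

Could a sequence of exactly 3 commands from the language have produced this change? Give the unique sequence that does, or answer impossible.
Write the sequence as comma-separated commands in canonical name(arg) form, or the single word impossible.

start: x=6 y=4 heading=north
[1] after turn(left): x=6 y=4 heading=west
[2] after strafe(right, 1): x=6 y=5 heading=west
[3] after turn(left): x=6 y=5 heading=south
all 125 alternatives checked — unique.

turn(left), strafe(right, 1), turn(left)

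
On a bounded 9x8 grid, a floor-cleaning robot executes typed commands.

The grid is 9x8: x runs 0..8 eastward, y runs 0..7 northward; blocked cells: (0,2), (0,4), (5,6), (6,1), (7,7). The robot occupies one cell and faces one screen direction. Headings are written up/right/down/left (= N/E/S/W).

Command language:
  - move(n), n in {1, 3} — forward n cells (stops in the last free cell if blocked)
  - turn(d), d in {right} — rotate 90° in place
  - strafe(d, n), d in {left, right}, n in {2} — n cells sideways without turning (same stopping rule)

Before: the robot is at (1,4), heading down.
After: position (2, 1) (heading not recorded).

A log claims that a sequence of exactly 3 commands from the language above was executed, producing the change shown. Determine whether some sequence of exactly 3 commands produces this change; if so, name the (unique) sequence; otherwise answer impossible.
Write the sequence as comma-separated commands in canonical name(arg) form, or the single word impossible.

move(3), strafe(right, 2), strafe(left, 2)

key: order matters: swapping move(3) and strafe(left, 2) lands elsewhere
from: at (1,4), heading down
t=1 move(3) ⇒ at (1,1), heading down
t=2 strafe(right, 2) ⇒ at (0,1), heading down
t=3 strafe(left, 2) ⇒ at (2,1), heading down
uniquely the one of 125 3-step routes that fits.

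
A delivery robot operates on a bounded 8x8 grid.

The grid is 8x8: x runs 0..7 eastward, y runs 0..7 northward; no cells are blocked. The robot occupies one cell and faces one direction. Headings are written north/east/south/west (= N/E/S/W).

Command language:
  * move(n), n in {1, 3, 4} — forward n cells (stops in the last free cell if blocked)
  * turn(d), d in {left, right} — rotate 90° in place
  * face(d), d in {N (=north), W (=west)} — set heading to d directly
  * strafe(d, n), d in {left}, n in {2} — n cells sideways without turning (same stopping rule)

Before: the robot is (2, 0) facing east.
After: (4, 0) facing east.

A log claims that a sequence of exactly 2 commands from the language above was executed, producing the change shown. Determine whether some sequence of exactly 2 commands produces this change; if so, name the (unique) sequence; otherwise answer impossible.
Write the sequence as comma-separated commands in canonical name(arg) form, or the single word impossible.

move(1), move(1)

key: still facing E at the end — nothing in the sequence rotates
from: (2, 0) facing east
[1] after move(1): (3, 0) facing east
[2] after move(1): (4, 0) facing east
no other 2-command option fits: unique.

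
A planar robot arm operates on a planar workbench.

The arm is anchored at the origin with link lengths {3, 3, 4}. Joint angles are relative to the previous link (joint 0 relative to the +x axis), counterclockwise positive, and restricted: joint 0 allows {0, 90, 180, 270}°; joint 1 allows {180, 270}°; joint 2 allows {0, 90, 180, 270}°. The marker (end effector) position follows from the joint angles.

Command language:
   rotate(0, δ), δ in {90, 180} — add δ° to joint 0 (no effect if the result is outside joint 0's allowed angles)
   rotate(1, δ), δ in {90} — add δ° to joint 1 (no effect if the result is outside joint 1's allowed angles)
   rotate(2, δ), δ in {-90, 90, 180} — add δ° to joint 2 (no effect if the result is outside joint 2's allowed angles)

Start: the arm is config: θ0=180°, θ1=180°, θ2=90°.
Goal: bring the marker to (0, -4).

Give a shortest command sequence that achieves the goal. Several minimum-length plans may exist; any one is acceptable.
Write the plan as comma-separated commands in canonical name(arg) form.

t0: config: θ0=180°, θ1=180°, θ2=90°
t=1 rotate(2, 180) ⇒ config: θ0=180°, θ1=180°, θ2=270°
no 0-step plan works, so 1 is optimal.

rotate(2, 180)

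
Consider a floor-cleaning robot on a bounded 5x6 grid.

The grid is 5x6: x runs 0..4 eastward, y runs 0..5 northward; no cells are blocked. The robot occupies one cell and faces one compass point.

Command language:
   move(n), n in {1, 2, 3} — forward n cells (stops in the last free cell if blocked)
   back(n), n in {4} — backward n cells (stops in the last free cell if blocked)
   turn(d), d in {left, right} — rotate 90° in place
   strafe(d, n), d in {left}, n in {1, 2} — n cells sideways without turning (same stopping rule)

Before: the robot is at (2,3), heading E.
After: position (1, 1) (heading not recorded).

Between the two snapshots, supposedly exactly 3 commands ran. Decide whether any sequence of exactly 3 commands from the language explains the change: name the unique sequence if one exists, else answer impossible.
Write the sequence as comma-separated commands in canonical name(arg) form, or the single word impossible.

impossible

all 512 sequences checked — none match.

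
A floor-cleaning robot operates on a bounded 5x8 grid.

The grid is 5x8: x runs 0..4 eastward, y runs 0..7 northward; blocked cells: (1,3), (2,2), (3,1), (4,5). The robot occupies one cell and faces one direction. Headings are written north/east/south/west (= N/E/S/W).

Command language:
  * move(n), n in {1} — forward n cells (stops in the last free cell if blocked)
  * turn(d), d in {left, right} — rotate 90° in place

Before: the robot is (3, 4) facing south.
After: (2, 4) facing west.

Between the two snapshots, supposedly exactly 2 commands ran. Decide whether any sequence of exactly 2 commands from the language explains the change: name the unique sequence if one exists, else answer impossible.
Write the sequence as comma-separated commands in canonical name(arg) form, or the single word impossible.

key: cell and facing (now W) both changed — the 2 commands mix motion and turning
t0: (3, 4) facing south
1. turn(right) → (3, 4) facing west
2. move(1) → (2, 4) facing west
no other 2-command option fits: unique.

turn(right), move(1)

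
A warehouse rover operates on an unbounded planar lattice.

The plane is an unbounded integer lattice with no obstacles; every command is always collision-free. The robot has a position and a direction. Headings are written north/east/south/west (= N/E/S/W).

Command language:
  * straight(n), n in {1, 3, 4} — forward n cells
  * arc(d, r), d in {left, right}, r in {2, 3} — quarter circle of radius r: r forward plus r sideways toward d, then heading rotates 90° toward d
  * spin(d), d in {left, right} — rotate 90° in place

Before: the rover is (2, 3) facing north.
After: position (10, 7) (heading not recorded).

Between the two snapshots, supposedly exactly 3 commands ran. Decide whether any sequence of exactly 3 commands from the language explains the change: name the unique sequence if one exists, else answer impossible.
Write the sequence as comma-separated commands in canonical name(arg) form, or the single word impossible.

arc(right, 2), straight(4), arc(left, 2)

key: order matters: swapping arc(right, 2) and arc(left, 2) lands elsewhere
begin: (2, 3) facing north
t=1 arc(right, 2) ⇒ (4, 5) facing east
t=2 straight(4) ⇒ (8, 5) facing east
t=3 arc(left, 2) ⇒ (10, 7) facing north
uniquely the one of 729 3-step routes that fits.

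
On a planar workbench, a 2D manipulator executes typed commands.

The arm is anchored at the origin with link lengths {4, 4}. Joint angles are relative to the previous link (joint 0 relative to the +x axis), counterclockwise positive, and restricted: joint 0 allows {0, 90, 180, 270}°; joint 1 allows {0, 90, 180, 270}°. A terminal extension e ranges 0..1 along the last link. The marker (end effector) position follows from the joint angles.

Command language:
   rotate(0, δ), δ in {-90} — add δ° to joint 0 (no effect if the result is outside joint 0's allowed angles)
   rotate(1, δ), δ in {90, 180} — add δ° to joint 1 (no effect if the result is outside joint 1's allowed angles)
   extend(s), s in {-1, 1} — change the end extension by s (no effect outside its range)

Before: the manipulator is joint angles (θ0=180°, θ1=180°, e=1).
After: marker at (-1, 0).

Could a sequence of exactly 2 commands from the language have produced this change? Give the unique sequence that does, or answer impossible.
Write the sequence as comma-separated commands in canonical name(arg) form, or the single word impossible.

rotate(0, -90), rotate(0, -90)

start: joint angles (θ0=180°, θ1=180°, e=1)
1. rotate(0, -90) → joint angles (θ0=90°, θ1=180°, e=1)
2. rotate(0, -90) → joint angles (θ0=0°, θ1=180°, e=1)
no rival 2-sequence matches.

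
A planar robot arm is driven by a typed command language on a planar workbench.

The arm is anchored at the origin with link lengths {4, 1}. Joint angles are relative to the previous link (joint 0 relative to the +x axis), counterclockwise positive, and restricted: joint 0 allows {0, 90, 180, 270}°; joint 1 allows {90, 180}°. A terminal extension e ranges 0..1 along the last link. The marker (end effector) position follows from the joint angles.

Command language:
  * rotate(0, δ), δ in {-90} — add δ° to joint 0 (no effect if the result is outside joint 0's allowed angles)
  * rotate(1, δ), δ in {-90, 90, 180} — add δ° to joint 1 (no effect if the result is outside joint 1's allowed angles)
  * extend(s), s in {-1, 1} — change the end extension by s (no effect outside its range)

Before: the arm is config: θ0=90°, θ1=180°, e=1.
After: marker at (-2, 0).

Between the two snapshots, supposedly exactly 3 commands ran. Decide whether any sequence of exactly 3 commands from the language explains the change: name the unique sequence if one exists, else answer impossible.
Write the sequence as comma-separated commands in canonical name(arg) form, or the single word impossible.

from: config: θ0=90°, θ1=180°, e=1
1. rotate(0, -90) → config: θ0=0°, θ1=180°, e=1
2. rotate(0, -90) → config: θ0=270°, θ1=180°, e=1
3. rotate(0, -90) → config: θ0=180°, θ1=180°, e=1
no other 3-command option fits: unique.

rotate(0, -90), rotate(0, -90), rotate(0, -90)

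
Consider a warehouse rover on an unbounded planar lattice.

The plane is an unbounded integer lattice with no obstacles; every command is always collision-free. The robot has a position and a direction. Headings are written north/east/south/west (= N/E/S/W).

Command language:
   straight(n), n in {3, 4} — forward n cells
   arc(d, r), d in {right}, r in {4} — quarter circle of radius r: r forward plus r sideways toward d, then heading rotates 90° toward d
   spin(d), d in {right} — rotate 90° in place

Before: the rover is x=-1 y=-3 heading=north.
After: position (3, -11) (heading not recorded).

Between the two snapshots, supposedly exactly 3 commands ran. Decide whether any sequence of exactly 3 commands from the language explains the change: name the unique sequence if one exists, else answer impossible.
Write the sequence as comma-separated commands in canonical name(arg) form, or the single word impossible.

spin(right), arc(right, 4), straight(4)

key: running straight(4) before spin(right) would end elsewhere — order is forced
initial: x=-1 y=-3 heading=north
1. spin(right) → x=-1 y=-3 heading=east
2. arc(right, 4) → x=3 y=-7 heading=south
3. straight(4) → x=3 y=-11 heading=south
uniquely the one of 64 3-step routes that fits.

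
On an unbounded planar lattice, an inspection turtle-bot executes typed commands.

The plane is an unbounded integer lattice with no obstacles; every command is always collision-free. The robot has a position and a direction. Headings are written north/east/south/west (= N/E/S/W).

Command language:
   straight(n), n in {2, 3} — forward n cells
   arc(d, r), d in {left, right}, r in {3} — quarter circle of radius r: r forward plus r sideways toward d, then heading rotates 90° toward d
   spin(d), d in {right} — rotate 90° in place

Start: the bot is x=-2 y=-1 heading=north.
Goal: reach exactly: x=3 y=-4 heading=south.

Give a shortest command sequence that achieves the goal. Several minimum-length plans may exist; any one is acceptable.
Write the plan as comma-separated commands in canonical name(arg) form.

begin: x=-2 y=-1 heading=north
1. spin(right) → x=-2 y=-1 heading=east
2. straight(2) → x=0 y=-1 heading=east
3. arc(right, 3) → x=3 y=-4 heading=south
nothing shorter than 3 reaches the goal.

spin(right), straight(2), arc(right, 3)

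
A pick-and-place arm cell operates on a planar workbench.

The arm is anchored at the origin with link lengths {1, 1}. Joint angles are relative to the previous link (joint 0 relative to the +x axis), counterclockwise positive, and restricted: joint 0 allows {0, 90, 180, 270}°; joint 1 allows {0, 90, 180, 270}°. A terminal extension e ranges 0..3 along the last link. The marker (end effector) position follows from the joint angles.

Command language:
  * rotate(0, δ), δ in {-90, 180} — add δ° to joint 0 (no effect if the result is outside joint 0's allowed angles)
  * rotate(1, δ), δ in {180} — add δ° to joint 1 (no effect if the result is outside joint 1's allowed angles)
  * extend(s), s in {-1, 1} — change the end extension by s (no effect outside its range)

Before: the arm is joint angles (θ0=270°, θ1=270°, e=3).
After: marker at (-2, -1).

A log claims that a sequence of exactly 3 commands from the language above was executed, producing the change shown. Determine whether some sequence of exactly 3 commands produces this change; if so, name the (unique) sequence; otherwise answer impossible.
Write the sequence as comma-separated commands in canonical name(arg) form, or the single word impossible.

key: running extend(-1) before extend(1) would end elsewhere — order is forced
start: joint angles (θ0=270°, θ1=270°, e=3)
t=1 extend(1) ⇒ joint angles (θ0=270°, θ1=270°, e=3)
t=2 extend(-1) ⇒ joint angles (θ0=270°, θ1=270°, e=2)
t=3 extend(-1) ⇒ joint angles (θ0=270°, θ1=270°, e=1)
no other 3-command option fits: unique.

extend(1), extend(-1), extend(-1)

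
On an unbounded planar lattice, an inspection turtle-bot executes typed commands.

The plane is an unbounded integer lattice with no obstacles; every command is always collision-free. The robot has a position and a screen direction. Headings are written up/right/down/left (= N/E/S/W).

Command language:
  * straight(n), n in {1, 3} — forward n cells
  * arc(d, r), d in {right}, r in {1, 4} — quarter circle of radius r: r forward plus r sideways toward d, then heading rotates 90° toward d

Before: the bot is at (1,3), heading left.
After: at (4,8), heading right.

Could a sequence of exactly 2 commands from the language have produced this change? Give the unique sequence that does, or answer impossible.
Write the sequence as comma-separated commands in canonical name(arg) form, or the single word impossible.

key: cell and facing (now E) both changed — the 2 commands mix motion and turning
initial: at (1,3), heading left
1. arc(right, 1) → at (0,4), heading up
2. arc(right, 4) → at (4,8), heading right
uniquely the one of 16 2-step routes that fits.

arc(right, 1), arc(right, 4)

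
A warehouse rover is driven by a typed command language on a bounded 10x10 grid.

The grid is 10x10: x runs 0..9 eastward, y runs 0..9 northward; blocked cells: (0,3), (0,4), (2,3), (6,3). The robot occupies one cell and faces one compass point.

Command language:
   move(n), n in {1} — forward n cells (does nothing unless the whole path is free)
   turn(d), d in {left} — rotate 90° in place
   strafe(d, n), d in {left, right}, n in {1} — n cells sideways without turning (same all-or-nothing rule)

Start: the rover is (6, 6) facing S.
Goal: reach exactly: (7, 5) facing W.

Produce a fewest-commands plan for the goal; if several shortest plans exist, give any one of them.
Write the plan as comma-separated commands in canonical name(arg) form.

from: (6, 6) facing S
step 1 (turn(left)): (6, 6) facing E
step 2 (strafe(right, 1)): (6, 5) facing E
step 3 (turn(left)): (6, 5) facing N
step 4 (strafe(right, 1)): (7, 5) facing N
step 5 (turn(left)): (7, 5) facing W
nothing shorter than 5 reaches the goal.

turn(left), strafe(right, 1), turn(left), strafe(right, 1), turn(left)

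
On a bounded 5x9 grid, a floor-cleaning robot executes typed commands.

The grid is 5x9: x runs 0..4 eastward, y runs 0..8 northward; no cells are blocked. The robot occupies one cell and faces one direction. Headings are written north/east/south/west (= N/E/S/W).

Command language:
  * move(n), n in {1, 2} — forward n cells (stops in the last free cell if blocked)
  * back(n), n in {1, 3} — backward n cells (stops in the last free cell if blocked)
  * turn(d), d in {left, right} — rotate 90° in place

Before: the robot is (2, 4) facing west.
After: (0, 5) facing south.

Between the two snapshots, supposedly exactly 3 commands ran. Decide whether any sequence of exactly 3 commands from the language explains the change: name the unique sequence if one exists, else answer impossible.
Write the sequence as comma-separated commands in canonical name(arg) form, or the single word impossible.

move(2), turn(left), back(1)

key: cell and facing (now S) both changed — the 3 commands mix motion and turning
initial: (2, 4) facing west
[1] after move(2): (0, 4) facing west
[2] after turn(left): (0, 4) facing south
[3] after back(1): (0, 5) facing south
all 216 alternatives checked — unique.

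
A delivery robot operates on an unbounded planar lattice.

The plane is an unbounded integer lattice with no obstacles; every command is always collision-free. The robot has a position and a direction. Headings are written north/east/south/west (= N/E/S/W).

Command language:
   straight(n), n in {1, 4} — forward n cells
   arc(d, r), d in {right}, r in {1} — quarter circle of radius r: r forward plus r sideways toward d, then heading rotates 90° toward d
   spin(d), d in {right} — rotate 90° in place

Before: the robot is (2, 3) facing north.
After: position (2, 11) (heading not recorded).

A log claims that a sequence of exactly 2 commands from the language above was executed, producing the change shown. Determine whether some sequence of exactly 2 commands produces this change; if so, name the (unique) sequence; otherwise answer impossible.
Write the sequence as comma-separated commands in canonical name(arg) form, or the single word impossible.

initial: (2, 3) facing north
1. straight(4) → (2, 7) facing north
2. straight(4) → (2, 11) facing north
no other 2-command option fits: unique.

straight(4), straight(4)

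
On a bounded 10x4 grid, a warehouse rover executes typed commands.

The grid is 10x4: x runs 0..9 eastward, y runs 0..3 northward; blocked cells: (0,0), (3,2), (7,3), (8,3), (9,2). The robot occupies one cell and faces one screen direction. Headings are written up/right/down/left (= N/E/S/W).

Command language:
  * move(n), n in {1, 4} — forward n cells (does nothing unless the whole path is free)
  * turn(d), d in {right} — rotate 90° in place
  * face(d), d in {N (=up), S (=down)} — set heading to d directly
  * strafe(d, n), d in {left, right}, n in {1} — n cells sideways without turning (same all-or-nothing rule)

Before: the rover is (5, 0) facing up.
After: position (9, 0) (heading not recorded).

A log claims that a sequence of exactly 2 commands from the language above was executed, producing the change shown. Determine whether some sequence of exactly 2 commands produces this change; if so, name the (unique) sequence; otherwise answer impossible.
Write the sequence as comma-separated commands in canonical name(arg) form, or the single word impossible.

turn(right), move(4)

key: running move(4) before turn(right) would end elsewhere — order is forced
t0: (5, 0) facing up
step 1 (turn(right)): (5, 0) facing right
step 2 (move(4)): (9, 0) facing right
uniquely the one of 49 2-step routes that fits.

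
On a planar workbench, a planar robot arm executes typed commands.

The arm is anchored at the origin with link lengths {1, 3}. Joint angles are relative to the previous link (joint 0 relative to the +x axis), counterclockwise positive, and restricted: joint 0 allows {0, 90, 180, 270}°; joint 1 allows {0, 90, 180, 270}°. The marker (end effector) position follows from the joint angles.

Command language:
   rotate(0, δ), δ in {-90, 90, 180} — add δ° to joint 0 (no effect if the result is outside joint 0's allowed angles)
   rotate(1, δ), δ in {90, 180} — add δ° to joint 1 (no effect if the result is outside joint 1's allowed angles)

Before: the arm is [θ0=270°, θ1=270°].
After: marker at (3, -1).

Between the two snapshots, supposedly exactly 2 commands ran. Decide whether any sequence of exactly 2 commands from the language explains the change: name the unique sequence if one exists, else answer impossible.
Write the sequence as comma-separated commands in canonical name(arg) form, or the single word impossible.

rotate(1, 90), rotate(1, 90)

begin: [θ0=270°, θ1=270°]
step 1 (rotate(1, 90)): [θ0=270°, θ1=0°]
step 2 (rotate(1, 90)): [θ0=270°, θ1=90°]
no rival 2-sequence matches.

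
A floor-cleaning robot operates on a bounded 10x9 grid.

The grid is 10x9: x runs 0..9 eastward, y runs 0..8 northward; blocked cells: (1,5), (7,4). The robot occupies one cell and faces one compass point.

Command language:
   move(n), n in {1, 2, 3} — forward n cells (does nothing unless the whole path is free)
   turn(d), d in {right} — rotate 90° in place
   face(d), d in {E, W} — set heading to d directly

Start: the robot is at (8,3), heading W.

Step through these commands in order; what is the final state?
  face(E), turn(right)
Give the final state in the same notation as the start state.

at (8,3), heading S

start: at (8,3), heading W
1. face(E) → at (8,3), heading E
2. turn(right) → at (8,3), heading S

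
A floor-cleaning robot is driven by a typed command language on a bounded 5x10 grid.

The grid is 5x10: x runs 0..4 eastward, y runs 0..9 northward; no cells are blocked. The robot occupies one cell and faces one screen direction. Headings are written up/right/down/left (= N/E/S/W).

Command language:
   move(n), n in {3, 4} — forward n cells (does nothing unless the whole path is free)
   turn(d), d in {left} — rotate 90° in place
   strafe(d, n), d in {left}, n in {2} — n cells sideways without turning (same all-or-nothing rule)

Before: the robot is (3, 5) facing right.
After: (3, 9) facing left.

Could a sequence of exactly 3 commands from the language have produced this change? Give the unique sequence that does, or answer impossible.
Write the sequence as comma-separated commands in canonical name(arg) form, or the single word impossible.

key: cell and facing (now W) both changed — the 3 commands mix motion and turning
t0: (3, 5) facing right
[1] after turn(left): (3, 5) facing up
[2] after move(4): (3, 9) facing up
[3] after turn(left): (3, 9) facing left
no rival 3-sequence matches.

turn(left), move(4), turn(left)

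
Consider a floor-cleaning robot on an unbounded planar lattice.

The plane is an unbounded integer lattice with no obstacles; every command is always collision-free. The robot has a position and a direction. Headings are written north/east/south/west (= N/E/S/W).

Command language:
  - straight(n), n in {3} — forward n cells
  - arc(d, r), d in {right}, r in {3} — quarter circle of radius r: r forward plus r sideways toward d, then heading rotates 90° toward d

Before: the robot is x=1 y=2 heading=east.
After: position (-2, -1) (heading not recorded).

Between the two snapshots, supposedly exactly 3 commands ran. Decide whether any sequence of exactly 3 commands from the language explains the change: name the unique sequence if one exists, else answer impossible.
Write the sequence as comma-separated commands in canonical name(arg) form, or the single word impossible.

arc(right, 3), arc(right, 3), arc(right, 3)

initial: x=1 y=2 heading=east
1. arc(right, 3) → x=4 y=-1 heading=south
2. arc(right, 3) → x=1 y=-4 heading=west
3. arc(right, 3) → x=-2 y=-1 heading=north
all 8 alternatives checked — unique.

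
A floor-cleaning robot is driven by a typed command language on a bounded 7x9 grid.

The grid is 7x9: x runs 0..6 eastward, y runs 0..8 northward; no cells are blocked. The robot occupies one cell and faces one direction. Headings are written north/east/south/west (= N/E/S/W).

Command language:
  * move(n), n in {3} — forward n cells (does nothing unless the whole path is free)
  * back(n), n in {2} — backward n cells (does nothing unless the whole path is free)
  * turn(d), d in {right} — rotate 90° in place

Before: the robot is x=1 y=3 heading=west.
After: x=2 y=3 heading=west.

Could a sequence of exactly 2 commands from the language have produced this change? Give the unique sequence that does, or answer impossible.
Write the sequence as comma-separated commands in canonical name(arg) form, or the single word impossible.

every 2-command combo misses the target.

impossible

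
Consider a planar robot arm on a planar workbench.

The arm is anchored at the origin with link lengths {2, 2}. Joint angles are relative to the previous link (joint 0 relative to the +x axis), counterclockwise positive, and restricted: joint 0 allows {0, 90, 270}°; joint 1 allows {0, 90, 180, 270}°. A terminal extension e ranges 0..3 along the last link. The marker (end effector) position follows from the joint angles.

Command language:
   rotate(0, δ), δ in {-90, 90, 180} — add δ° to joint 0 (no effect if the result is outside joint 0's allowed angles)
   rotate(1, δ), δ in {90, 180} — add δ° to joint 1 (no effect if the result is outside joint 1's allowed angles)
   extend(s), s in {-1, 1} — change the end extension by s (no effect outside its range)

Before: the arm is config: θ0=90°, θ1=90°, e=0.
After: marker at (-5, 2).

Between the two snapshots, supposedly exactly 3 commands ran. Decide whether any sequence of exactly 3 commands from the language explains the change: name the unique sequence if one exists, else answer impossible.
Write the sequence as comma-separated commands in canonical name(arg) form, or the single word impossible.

t0: config: θ0=90°, θ1=90°, e=0
[1] after extend(1): config: θ0=90°, θ1=90°, e=1
[2] after extend(1): config: θ0=90°, θ1=90°, e=2
[3] after extend(1): config: θ0=90°, θ1=90°, e=3
all 343 alternatives checked — unique.

extend(1), extend(1), extend(1)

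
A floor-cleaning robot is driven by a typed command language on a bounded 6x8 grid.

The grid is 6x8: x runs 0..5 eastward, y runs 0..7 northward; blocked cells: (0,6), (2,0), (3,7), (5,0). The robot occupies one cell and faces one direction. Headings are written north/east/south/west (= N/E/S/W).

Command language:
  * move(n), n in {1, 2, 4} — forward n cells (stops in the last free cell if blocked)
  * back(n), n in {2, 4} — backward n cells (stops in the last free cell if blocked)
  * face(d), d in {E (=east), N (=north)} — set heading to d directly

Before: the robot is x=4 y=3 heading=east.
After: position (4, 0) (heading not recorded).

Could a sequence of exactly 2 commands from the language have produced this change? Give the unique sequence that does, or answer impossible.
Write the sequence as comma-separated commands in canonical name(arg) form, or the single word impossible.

key: back(4) runs into the grid edge before its full distance
start: x=4 y=3 heading=east
t=1 face(N) ⇒ x=4 y=3 heading=north
t=2 back(4) ⇒ x=4 y=0 heading=north
no rival 2-sequence matches.

face(N), back(4)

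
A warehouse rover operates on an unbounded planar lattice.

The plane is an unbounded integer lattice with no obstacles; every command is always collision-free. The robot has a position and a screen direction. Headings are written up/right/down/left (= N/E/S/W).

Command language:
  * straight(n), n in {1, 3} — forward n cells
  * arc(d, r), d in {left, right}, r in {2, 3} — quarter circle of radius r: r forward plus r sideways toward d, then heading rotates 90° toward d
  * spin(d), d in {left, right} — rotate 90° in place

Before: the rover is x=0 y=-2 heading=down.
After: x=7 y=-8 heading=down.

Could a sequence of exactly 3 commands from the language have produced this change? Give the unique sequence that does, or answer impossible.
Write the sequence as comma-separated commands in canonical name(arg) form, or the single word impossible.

key: order matters: swapping arc(left, 3) and arc(right, 3) lands elsewhere
begin: x=0 y=-2 heading=down
1. arc(left, 3) → x=3 y=-5 heading=right
2. straight(1) → x=4 y=-5 heading=right
3. arc(right, 3) → x=7 y=-8 heading=down
no rival 3-sequence matches.

arc(left, 3), straight(1), arc(right, 3)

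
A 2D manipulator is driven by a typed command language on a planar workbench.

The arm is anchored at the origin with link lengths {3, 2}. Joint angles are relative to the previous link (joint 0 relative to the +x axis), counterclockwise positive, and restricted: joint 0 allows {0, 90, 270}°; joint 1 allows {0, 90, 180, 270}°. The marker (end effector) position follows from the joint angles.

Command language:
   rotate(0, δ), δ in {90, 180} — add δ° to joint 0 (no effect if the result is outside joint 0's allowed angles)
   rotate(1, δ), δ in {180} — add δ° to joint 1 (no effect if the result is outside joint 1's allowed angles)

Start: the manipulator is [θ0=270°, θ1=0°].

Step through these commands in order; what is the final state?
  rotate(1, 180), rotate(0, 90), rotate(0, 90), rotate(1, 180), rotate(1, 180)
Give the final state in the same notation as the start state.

start: [θ0=270°, θ1=0°]
[1] after rotate(1, 180): [θ0=270°, θ1=180°]
[2] after rotate(0, 90): [θ0=0°, θ1=180°]
[3] after rotate(0, 90): [θ0=90°, θ1=180°]
[4] after rotate(1, 180): [θ0=90°, θ1=0°]
[5] after rotate(1, 180): [θ0=90°, θ1=180°]

[θ0=90°, θ1=180°]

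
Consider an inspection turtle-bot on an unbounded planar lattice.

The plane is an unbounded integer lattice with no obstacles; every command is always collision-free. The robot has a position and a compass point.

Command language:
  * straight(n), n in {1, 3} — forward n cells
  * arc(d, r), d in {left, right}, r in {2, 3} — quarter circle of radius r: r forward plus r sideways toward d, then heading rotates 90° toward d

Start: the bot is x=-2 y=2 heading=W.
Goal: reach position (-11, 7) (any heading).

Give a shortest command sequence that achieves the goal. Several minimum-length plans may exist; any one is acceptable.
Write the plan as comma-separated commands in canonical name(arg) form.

start: x=-2 y=2 heading=W
1. arc(right, 3) → x=-5 y=5 heading=N
2. arc(left, 2) → x=-7 y=7 heading=W
3. straight(3) → x=-10 y=7 heading=W
4. straight(1) → x=-11 y=7 heading=W
shorter routes all fall short; 4 is best.

arc(right, 3), arc(left, 2), straight(3), straight(1)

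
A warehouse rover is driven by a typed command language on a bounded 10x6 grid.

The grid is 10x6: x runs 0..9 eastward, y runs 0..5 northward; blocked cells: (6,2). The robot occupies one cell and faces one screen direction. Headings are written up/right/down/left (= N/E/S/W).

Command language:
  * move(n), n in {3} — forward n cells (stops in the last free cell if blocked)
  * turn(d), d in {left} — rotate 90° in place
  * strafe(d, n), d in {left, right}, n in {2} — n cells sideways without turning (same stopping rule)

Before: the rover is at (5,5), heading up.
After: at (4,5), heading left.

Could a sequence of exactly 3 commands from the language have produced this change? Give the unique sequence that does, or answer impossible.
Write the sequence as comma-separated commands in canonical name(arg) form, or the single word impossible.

key: order matters: swapping strafe(right, 2) and move(3) lands elsewhere
begin: at (5,5), heading up
1. strafe(right, 2) → at (7,5), heading up
2. turn(left) → at (7,5), heading left
3. move(3) → at (4,5), heading left
no rival 3-sequence matches.

strafe(right, 2), turn(left), move(3)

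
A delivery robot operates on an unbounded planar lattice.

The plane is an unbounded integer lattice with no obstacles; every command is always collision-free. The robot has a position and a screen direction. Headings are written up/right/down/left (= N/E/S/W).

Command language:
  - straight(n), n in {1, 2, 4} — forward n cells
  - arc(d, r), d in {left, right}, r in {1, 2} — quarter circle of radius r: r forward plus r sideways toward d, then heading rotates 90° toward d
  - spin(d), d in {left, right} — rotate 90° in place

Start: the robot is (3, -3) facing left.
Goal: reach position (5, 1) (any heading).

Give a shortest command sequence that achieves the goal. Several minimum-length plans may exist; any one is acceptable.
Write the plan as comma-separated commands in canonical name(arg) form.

initial: (3, -3) facing left
t=1 arc(right, 1) ⇒ (2, -2) facing up
t=2 arc(right, 1) ⇒ (3, -1) facing right
t=3 arc(left, 2) ⇒ (5, 1) facing up
nothing shorter than 3 reaches the goal.

arc(right, 1), arc(right, 1), arc(left, 2)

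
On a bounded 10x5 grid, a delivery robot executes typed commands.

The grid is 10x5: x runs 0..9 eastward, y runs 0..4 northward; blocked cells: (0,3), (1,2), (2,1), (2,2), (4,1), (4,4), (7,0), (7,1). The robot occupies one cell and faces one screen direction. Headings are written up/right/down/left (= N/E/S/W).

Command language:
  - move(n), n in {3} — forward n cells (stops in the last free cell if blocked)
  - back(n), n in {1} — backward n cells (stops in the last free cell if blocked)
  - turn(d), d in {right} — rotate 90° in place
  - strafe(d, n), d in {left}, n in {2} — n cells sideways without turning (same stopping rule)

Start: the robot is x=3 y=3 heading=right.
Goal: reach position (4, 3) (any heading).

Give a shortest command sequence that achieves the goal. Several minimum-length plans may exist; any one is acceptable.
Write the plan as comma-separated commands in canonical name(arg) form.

begin: x=3 y=3 heading=right
t=1 back(1) ⇒ x=2 y=3 heading=right
t=2 back(1) ⇒ x=1 y=3 heading=right
t=3 move(3) ⇒ x=4 y=3 heading=right
minimal: 3 command(s), checked below 3.

back(1), back(1), move(3)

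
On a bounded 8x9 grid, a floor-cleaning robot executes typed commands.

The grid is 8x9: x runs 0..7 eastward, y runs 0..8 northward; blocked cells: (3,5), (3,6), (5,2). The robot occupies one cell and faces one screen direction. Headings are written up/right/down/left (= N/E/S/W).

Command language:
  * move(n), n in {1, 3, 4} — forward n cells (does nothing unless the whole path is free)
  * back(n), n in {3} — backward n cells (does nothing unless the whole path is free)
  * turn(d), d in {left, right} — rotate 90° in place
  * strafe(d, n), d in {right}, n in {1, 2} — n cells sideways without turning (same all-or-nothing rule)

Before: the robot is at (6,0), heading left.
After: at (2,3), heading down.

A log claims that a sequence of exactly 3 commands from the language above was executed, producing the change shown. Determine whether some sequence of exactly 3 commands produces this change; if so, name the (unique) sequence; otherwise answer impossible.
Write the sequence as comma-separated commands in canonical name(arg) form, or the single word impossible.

move(4), turn(left), back(3)

key: running back(3) before move(4) would end elsewhere — order is forced
from: at (6,0), heading left
step 1 (move(4)): at (2,0), heading left
step 2 (turn(left)): at (2,0), heading down
step 3 (back(3)): at (2,3), heading down
all 512 alternatives checked — unique.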